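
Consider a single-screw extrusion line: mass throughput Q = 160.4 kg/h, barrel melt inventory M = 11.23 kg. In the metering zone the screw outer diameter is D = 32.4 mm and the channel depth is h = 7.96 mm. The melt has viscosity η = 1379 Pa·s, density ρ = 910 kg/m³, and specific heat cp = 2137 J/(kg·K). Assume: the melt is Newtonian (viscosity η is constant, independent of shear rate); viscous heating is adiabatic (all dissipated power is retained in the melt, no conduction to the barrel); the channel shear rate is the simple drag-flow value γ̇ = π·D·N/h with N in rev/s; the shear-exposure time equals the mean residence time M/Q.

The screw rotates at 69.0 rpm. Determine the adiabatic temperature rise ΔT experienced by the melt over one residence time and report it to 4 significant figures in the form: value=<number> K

value=38.65 K

Throughput in SI: Q_s = 160.4 kg/h ÷ 3600 s/h = 0.0445556 kg/s
t_res = M / Q_s = 11.23 / 0.0445556 = 252.045 s
D = 32.4 mm = 0.0324 m;  h = 7.96 mm = 0.00796 m;  N = 69.0 rpm / 60 = 1.15 rev/s
γ̇ = π·D·N / h = π · 0.0324 · 1.15 / 0.00796 = 14.7055 s⁻¹
ΔT = η·γ̇²·t_res/(ρ·cp) = [1379 × 14.7055² × 252.045] / [910 × 2137] = 38.6505 K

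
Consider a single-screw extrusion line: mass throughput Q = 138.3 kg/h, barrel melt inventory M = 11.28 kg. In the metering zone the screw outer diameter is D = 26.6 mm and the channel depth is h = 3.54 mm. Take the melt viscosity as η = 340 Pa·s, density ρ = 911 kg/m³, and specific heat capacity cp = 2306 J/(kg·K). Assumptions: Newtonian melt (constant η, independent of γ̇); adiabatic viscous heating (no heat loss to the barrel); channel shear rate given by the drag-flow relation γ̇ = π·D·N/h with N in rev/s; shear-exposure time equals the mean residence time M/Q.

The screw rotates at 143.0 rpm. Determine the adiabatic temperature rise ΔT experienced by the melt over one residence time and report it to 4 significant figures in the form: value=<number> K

value=150.4 K

Throughput in SI: Q_s = 138.3 kg/h ÷ 3600 s/h = 0.0384167 kg/s
t_res = M / Q_s = 11.28 / 0.0384167 = 293.623 s
D = 26.6 mm = 0.0266 m;  h = 3.54 mm = 0.00354 m;  N = 143.0 rpm / 60 = 2.38333 rev/s
γ̇ = π·D·N / h = π · 0.0266 · 2.38333 / 0.00354 = 56.2617 s⁻¹
Adiabatic rise: ΔT = η γ̇² t_res / (ρ cp) = 340·(56.2617)²·293.623 / (911·2306) = 150.424 K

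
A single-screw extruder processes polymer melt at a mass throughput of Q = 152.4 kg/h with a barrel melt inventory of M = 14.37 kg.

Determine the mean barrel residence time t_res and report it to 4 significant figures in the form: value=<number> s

value=339.4 s

Q_s = Q / 3600 = 152.4 / 3600 = 0.0423333 kg/s
t_res = M / Q_s = 14.37 / 0.0423333 = 339.449 s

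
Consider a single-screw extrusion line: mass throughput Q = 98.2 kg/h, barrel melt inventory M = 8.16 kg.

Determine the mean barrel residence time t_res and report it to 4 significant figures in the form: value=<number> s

value=299.1 s

Convert throughput: Q = 98.2 kg/h = 98.2/3600 = 0.0272778 kg/s
t_res = M / Q_s = 8.16 / 0.0272778 = 299.145 s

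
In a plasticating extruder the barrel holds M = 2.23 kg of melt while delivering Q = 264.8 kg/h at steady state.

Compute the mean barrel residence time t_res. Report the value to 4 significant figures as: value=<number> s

Throughput in SI: Q_s = 264.8 kg/h ÷ 3600 s/h = 0.0735556 kg/s
t_res = M / Q_s = 2.23 ÷ 0.0735556 = 30.3172 s

value=30.32 s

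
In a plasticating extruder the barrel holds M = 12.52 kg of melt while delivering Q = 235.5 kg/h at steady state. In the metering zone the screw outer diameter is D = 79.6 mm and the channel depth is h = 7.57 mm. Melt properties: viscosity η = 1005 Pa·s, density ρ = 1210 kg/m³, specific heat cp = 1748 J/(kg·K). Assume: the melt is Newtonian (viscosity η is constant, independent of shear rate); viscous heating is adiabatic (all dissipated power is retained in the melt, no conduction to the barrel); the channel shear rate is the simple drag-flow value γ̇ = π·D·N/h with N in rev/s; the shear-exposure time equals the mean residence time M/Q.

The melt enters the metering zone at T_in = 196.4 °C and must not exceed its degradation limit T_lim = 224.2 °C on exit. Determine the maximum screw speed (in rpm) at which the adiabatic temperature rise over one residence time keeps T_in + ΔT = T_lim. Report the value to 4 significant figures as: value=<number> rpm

Q_s = Q / 3600 = 235.5 / 3600 = 0.0654167 kg/s
t_res = M / Q_s = 12.52 / 0.0654167 = 191.389 s
D = 79.6 mm = 0.0796 m;  h = 7.57 mm = 0.00757 m
ΔT_a = T_lim − T_in = 224.2 °C − 196.4 °C = 27.8 K
γ̇_max² = ΔT_a·ρ·cp / (η·t_res) = [27.8 × 1210 × 1748] / [1005 × 191.389] = 305.696 s⁻²
γ̇_max = √305.696 = 17.4842 s⁻¹
N_max = γ̇_max h / (πD) = 17.4842·0.00757/(π·0.0796) = 0.529271 rev/s → ×60 = 31.7562 rpm

value=31.76 rpm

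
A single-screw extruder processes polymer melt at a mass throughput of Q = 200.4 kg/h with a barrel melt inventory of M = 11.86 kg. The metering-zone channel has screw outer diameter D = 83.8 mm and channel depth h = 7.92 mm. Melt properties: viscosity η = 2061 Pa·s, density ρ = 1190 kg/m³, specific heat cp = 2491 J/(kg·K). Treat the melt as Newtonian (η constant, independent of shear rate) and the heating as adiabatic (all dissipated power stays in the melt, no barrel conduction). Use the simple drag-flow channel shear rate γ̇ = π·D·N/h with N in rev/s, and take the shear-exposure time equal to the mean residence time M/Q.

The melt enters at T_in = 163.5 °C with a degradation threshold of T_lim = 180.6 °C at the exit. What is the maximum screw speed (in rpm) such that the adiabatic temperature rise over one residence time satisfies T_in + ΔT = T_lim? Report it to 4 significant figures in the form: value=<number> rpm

value=19.39 rpm

Throughput in SI: Q_s = 200.4 kg/h ÷ 3600 s/h = 0.0556667 kg/s
Mean residence time: t_res = M/Q_s = 11.86 kg / 0.0556667 kg/s = 213.054 s
D = 83.8 mm = 0.0838 m;  h = 7.92 mm = 0.00792 m
Allowable rise: ΔT_a = T_lim − T_in = 180.6 − 163.5 = 17.1 K
γ̇_max² = ΔT_a·ρ·cp / (η·t_res) = [17.1 × 1190 × 2491] / [2061 × 213.054] = 115.438 s⁻²
Take the square root: γ̇_max = √(115.438) = 10.7442 s⁻¹
N_max = γ̇_max h / (πD) = 10.7442·0.00792/(π·0.0838) = 0.323226 rev/s → ×60 = 19.3935 rpm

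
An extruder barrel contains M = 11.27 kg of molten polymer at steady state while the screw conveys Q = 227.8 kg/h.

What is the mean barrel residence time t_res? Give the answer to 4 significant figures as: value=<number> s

Throughput in SI: Q_s = 227.8 kg/h ÷ 3600 s/h = 0.0632778 kg/s
Mean residence time: t_res = M/Q_s = 11.27 kg / 0.0632778 kg/s = 178.104 s

value=178.1 s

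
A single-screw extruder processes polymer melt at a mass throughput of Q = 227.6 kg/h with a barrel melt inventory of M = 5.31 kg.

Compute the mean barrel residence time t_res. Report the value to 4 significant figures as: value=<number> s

Q_s = Q / 3600 = 227.6 / 3600 = 0.0632222 kg/s
Mean residence time: t_res = M/Q_s = 5.31 kg / 0.0632222 kg/s = 83.9895 s

value=83.99 s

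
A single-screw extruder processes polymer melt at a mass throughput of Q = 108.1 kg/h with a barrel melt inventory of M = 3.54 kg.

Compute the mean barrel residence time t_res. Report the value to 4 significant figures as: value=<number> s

Q_s = Q / 3600 = 108.1 / 3600 = 0.0300278 kg/s
t_res = M / Q_s = 3.54 / 0.0300278 = 117.891 s

value=117.9 s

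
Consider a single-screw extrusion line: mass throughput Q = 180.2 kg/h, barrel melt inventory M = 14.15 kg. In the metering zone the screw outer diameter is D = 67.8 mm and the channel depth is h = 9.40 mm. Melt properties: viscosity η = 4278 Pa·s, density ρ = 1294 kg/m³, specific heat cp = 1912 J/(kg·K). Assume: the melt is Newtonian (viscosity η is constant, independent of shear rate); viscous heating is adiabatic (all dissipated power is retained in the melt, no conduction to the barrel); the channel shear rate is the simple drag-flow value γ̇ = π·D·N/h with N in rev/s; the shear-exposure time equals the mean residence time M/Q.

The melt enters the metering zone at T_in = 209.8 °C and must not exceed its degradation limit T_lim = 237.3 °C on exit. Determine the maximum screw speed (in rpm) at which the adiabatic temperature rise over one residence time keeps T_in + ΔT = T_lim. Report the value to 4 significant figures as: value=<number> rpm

Throughput in SI: Q_s = 180.2 kg/h ÷ 3600 s/h = 0.0500556 kg/s
Mean residence time: t_res = M/Q_s = 14.15 kg / 0.0500556 kg/s = 282.686 s
Geometry in SI: D = 67.8 mm → 0.0678 m, h = 9.40 mm → 0.0094 m
Allowable rise: ΔT_a = T_lim − T_in = 237.3 − 209.8 = 27.5 K
Invert ΔT = ηγ̇²t_res/(ρcp) for γ̇: γ̇_max² = ΔT_a ρ cp / (η t_res) = 27.5·1294·1912 / (4278·282.686) = 56.2613 s⁻²
γ̇_max = √56.2613 = 7.50075 s⁻¹
N_max = γ̇_max h / (πD) = 7.50075·0.0094/(π·0.0678) = 0.331019 rev/s → ×60 = 19.8612 rpm

value=19.86 rpm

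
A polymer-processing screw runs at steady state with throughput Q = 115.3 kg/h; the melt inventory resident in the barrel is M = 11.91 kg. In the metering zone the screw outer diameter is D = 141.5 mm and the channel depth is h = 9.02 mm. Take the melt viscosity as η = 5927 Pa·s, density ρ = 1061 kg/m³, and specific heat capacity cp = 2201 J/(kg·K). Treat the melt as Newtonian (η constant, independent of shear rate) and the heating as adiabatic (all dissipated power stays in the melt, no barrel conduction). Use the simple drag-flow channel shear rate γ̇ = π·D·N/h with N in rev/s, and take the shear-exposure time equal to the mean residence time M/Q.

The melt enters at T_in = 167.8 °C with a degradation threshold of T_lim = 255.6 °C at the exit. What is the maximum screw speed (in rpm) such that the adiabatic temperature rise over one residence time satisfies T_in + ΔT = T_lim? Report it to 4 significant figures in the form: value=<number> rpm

Convert throughput: Q = 115.3 kg/h = 115.3/3600 = 0.0320278 kg/s
t_res = M / Q_s = 11.91 / 0.0320278 = 371.865 s
D = 141.5 mm = 0.1415 m;  h = 9.02 mm = 0.00902 m
ΔT_a = T_lim − T_in = 255.6 °C − 167.8 °C = 87.8 K
γ̇_max² = ΔT_a·ρ·cp / (η·t_res) = [87.8 × 1061 × 2201] / [5927 × 371.865] = 93.0272 s⁻²
γ̇_max = sqrt(93.0272) = 9.64506 s⁻¹
N_max = γ̇_max·h / (π·D) = 9.64506 · 0.00902 / (π · 0.1415) = 0.195707 rev/s = 11.7424 rpm

value=11.74 rpm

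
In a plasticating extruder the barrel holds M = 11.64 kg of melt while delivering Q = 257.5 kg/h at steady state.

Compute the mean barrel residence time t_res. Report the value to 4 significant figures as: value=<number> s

value=162.7 s

Throughput in SI: Q_s = 257.5 kg/h ÷ 3600 s/h = 0.0715278 kg/s
Mean residence time: t_res = M/Q_s = 11.64 kg / 0.0715278 kg/s = 162.734 s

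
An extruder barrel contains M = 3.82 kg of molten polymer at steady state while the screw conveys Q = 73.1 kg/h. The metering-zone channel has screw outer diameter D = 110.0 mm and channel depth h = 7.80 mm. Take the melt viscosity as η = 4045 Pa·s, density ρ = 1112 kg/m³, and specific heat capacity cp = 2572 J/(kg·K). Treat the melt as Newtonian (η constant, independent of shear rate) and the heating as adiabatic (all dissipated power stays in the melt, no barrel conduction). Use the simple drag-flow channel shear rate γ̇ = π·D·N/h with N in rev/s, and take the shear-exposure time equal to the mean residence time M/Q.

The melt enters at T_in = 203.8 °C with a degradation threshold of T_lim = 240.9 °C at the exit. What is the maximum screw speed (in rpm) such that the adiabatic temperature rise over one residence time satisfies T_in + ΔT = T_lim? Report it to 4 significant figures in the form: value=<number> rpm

Convert throughput: Q = 73.1 kg/h = 73.1/3600 = 0.0203056 kg/s
t_res = M / Q_s = 3.82 ÷ 0.0203056 = 188.126 s
D = 110.0 mm = 0.11 m;  h = 7.80 mm = 0.0078 m
ΔT_a = T_lim − T_in = 240.9 °C − 203.8 °C = 37.1 K
Invert ΔT = ηγ̇²t_res/(ρcp) for γ̇: γ̇_max² = ΔT_a ρ cp / (η t_res) = 37.1·1112·2572 / (4045·188.126) = 139.438 s⁻²
Take the square root: γ̇_max = √(139.438) = 11.8084 s⁻¹
Solve γ̇ = πDN/h for N: N_max = γ̇_max·h/(π·D) = 11.8084 × 0.0078 / (π × 0.11) = 0.266528 rev/s = 15.9917 rpm

value=15.99 rpm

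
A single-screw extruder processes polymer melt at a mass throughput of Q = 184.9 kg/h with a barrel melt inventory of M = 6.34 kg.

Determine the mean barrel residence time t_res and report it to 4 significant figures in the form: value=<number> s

value=123.4 s

Throughput in SI: Q_s = 184.9 kg/h ÷ 3600 s/h = 0.0513611 kg/s
t_res = M / Q_s = 6.34 ÷ 0.0513611 = 123.44 s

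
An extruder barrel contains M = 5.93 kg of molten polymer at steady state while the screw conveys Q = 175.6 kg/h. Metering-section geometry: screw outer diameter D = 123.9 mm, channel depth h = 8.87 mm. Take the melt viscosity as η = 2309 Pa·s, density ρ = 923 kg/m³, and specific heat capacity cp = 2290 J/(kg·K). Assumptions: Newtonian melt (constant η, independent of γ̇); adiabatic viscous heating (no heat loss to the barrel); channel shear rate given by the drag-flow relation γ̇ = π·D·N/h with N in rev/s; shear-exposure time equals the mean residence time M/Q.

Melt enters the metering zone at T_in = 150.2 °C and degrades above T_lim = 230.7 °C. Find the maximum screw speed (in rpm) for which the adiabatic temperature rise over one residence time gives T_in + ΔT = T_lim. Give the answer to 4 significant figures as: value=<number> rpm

value=33.66 rpm

Q_s = Q / 3600 = 175.6 / 3600 = 0.0487778 kg/s
t_res = M / Q_s = 5.93 / 0.0487778 = 121.572 s
Convert to metres: D = 0.1239 m, h = 0.00887 m
ΔT_a = T_lim − T_in = 230.7 − 150.2 = 80.5 K
γ̇_max² = ΔT_a·ρ·cp / (η·t_res) = [80.5 × 923 × 2290] / [2309 × 121.572] = 606.145 s⁻²
γ̇_max = √606.145 = 24.62 s⁻¹
N_max = γ̇_max h / (πD) = 24.62·0.00887/(π·0.1239) = 0.561036 rev/s → ×60 = 33.6622 rpm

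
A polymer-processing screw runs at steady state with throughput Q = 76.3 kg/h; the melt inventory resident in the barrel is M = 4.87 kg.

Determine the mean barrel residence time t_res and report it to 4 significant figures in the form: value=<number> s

Convert throughput: Q = 76.3 kg/h = 76.3/3600 = 0.0211944 kg/s
t_res = M / Q_s = 4.87 ÷ 0.0211944 = 229.777 s

value=229.8 s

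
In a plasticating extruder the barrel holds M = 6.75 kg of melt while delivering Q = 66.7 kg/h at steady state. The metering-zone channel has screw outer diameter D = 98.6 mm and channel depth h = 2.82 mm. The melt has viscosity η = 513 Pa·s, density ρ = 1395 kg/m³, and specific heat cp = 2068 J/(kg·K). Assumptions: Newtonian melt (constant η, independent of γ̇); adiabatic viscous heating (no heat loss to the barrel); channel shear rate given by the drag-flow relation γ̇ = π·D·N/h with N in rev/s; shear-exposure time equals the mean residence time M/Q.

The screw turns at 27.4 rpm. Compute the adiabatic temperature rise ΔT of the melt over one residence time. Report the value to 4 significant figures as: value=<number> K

Q_s = Q / 3600 = 66.7 / 3600 = 0.0185278 kg/s
t_res = M / Q_s = 6.75 ÷ 0.0185278 = 364.318 s
D = 98.6 mm = 0.0986 m;  h = 2.82 mm = 0.00282 m;  N = 27.4 rpm / 60 = 0.456667 rev/s
Shear rate: γ̇ = πDN/h = π·0.0986·0.456667/0.00282 = 50.1622 s⁻¹
ΔT = η·γ̇²·t_res / (ρ·cp) = 513 · (50.1622)² · 364.318 / (1395 · 2068) = 163.015 K

value=163.0 K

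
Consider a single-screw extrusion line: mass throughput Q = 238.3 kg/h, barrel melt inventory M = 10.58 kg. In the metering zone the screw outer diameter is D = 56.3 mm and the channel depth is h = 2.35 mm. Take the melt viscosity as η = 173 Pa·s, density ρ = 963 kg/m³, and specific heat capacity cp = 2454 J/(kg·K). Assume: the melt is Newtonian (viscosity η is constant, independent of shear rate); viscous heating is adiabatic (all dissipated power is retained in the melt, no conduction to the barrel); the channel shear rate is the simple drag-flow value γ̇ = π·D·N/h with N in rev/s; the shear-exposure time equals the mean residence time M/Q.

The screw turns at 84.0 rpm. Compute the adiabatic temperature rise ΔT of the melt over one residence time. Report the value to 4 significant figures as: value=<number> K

Q_s = Q / 3600 = 238.3 / 3600 = 0.0661944 kg/s
t_res = M / Q_s = 10.58 / 0.0661944 = 159.832 s
Geometry in metres: D = 56.3 mm → 0.0563 m, h = 2.35 mm → 0.00235 m; screw speed N = 84.0 rpm = 1.4 rev/s
γ̇ = π D N / h = (π)(0.0563)(1.4) / 0.00235 = 105.37 s⁻¹
Adiabatic rise: ΔT = η γ̇² t_res / (ρ cp) = 173·(105.37)²·159.832 / (963·2454) = 129.911 K

value=129.9 K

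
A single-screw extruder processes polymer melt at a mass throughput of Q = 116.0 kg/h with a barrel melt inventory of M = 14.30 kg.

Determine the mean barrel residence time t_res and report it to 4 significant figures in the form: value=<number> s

Q_s = Q / 3600 = 116.0 / 3600 = 0.0322222 kg/s
t_res = M / Q_s = 14.30 / 0.0322222 = 443.793 s

value=443.8 s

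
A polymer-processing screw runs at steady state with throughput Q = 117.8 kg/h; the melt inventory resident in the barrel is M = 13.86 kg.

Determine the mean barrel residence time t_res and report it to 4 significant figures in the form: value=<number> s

value=423.6 s

Throughput in SI: Q_s = 117.8 kg/h ÷ 3600 s/h = 0.0327222 kg/s
Mean residence time: t_res = M/Q_s = 13.86 kg / 0.0327222 kg/s = 423.565 s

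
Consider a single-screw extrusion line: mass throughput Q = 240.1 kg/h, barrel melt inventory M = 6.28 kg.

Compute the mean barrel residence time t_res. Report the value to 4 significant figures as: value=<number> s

value=94.16 s

Throughput in SI: Q_s = 240.1 kg/h ÷ 3600 s/h = 0.0666944 kg/s
t_res = M / Q_s = 6.28 ÷ 0.0666944 = 94.1608 s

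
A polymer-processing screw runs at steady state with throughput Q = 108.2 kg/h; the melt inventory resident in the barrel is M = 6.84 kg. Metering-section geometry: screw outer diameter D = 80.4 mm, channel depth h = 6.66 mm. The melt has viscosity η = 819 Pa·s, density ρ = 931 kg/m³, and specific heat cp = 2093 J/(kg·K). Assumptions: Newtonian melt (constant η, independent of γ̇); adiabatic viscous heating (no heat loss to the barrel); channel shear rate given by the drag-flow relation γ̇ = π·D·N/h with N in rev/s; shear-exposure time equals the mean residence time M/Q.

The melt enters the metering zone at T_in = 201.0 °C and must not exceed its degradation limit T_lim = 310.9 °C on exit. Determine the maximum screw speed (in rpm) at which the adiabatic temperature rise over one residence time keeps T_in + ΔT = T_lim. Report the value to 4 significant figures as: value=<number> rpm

Q_s = Q / 3600 = 108.2 / 3600 = 0.0300556 kg/s
t_res = M / Q_s = 6.84 / 0.0300556 = 227.579 s
Convert to metres: D = 0.0804 m, h = 0.00666 m
ΔT_a = T_lim − T_in = 310.9 °C − 201.0 °C = 109.9 K
γ̇_max² = ΔT_a·ρ·cp/(η·t_res) = 109.9·931·2093/(819·227.579) = 1148.95 s⁻²
γ̇_max = sqrt(1148.95) = 33.8962 s⁻¹
N_max = γ̇_max h / (πD) = 33.8962·0.00666/(π·0.0804) = 0.893756 rev/s → ×60 = 53.6254 rpm

value=53.63 rpm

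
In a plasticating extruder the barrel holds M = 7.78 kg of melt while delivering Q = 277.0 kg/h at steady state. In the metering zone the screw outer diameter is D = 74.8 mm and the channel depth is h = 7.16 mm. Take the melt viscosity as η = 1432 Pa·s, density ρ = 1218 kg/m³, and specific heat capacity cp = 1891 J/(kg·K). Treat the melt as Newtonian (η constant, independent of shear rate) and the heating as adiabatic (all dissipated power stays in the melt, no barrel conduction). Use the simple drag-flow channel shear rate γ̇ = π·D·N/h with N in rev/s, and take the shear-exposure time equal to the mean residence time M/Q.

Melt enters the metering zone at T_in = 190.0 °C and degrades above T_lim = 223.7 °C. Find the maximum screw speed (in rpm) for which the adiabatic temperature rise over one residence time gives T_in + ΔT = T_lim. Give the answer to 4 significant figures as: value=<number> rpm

value=42.33 rpm

Convert throughput: Q = 277.0 kg/h = 277.0/3600 = 0.0769444 kg/s
t_res = M / Q_s = 7.78 / 0.0769444 = 101.112 s
Geometry in SI: D = 74.8 mm → 0.0748 m, h = 7.16 mm → 0.00716 m
ΔT_a = T_lim − T_in = 223.7 − 190.0 = 33.7 K
γ̇_max² = ΔT_a·ρ·cp/(η·t_res) = 33.7·1218·1891/(1432·101.112) = 536.072 s⁻²
γ̇_max = √536.072 = 23.1532 s⁻¹
Solve γ̇ = πDN/h for N: N_max = γ̇_max·h/(π·D) = 23.1532 × 0.00716 / (π × 0.0748) = 0.705461 rev/s = 42.3277 rpm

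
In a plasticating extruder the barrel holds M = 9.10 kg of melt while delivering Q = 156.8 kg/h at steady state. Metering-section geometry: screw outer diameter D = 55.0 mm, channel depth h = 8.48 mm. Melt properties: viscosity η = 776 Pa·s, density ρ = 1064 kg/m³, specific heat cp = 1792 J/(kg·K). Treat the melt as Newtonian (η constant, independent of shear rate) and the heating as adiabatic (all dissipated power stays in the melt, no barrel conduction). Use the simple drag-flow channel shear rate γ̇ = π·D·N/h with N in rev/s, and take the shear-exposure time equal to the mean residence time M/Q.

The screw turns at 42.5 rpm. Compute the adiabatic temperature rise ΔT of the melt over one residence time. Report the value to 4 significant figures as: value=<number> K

Throughput in SI: Q_s = 156.8 kg/h ÷ 3600 s/h = 0.0435556 kg/s
t_res = M / Q_s = 9.10 / 0.0435556 = 208.929 s
Convert to SI: D = 0.055 m, h = 0.00848 m, N = 42.5/60 = 0.708333 rev/s
γ̇ = π·D·N / h = π · 0.055 · 0.708333 / 0.00848 = 14.4329 s⁻¹
ΔT = η·γ̇²·t_res / (ρ·cp) = 776 · (14.4329)² · 208.929 / (1064 · 1792) = 17.7129 K

value=17.71 K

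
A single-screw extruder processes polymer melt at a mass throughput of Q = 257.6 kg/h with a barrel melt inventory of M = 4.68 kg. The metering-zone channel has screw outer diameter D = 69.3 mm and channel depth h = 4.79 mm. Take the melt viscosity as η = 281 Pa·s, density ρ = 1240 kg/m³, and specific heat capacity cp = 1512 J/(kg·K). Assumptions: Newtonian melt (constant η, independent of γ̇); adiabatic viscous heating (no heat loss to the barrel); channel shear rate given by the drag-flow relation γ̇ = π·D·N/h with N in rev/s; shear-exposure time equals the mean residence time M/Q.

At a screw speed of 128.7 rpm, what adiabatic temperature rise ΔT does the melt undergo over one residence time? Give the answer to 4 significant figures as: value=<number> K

value=93.17 K

Throughput in SI: Q_s = 257.6 kg/h ÷ 3600 s/h = 0.0715556 kg/s
t_res = M / Q_s = 4.68 ÷ 0.0715556 = 65.4037 s
D = 69.3 mm = 0.0693 m;  h = 4.79 mm = 0.00479 m;  N = 128.7 rpm / 60 = 2.145 rev/s
γ̇ = π D N / h = (π)(0.0693)(2.145) / 0.00479 = 97.4933 s⁻¹
Adiabatic rise: ΔT = η γ̇² t_res / (ρ cp) = 281·(97.4933)²·65.4037 / (1240·1512) = 93.1719 K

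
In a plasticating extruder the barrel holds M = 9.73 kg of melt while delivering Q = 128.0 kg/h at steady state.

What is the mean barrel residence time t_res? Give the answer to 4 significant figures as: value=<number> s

value=273.7 s

Convert throughput: Q = 128.0 kg/h = 128.0/3600 = 0.0355556 kg/s
t_res = M / Q_s = 9.73 ÷ 0.0355556 = 273.656 s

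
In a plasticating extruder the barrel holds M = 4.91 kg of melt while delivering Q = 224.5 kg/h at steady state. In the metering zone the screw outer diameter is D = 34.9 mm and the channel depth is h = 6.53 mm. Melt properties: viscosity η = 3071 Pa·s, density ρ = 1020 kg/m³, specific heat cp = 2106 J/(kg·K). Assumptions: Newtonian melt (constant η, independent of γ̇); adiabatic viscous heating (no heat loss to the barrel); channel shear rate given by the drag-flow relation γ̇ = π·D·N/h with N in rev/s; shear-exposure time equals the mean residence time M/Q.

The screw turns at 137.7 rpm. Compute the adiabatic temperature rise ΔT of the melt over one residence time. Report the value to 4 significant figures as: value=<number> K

Convert throughput: Q = 224.5 kg/h = 224.5/3600 = 0.0623611 kg/s
t_res = M / Q_s = 4.91 ÷ 0.0623611 = 78.735 s
D = 34.9 mm = 0.0349 m;  h = 6.53 mm = 0.00653 m;  N = 137.7 rpm / 60 = 2.295 rev/s
Shear rate: γ̇ = πDN/h = π·0.0349·2.295/0.00653 = 38.5341 s⁻¹
Adiabatic rise: ΔT = η γ̇² t_res / (ρ cp) = 3071·(38.5341)²·78.735 / (1020·2106) = 167.139 K

value=167.1 K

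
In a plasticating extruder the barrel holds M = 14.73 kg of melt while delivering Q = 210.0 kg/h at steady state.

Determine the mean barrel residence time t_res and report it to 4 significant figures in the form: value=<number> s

value=252.5 s

Throughput in SI: Q_s = 210.0 kg/h ÷ 3600 s/h = 0.0583333 kg/s
Mean residence time: t_res = M/Q_s = 14.73 kg / 0.0583333 kg/s = 252.514 s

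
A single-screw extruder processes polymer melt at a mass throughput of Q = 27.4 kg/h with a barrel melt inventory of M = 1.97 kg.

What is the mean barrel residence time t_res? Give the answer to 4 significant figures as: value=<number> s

Throughput in SI: Q_s = 27.4 kg/h ÷ 3600 s/h = 0.00761111 kg/s
t_res = M / Q_s = 1.97 / 0.00761111 = 258.832 s

value=258.8 s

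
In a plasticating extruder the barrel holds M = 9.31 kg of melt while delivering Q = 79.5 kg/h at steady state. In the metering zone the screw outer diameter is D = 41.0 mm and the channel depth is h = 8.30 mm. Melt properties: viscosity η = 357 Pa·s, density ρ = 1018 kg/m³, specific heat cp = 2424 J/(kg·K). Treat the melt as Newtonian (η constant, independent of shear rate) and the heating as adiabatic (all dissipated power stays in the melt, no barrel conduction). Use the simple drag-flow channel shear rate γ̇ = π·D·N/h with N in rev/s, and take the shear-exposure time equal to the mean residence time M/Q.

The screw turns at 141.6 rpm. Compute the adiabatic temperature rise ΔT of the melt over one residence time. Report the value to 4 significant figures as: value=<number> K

Convert throughput: Q = 79.5 kg/h = 79.5/3600 = 0.0220833 kg/s
Mean residence time: t_res = M/Q_s = 9.31 kg / 0.0220833 kg/s = 421.585 s
Geometry in metres: D = 41.0 mm → 0.041 m, h = 8.30 mm → 0.0083 m; screw speed N = 141.6 rpm = 2.36 rev/s
γ̇ = π D N / h = (π)(0.041)(2.36) / 0.0083 = 36.6242 s⁻¹
ΔT = η·γ̇²·t_res/(ρ·cp) = [357 × 36.6242² × 421.585] / [1018 × 2424] = 81.8103 K

value=81.81 K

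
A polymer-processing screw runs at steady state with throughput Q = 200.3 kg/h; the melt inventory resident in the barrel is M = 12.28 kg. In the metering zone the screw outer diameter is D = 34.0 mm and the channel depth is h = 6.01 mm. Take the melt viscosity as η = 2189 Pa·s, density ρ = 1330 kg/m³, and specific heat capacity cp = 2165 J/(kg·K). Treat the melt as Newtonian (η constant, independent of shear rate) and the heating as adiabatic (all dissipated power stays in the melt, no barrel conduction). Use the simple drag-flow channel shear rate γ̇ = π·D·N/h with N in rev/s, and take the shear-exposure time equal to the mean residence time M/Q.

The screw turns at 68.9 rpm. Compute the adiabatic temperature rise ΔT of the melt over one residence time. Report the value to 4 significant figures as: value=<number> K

Q_s = Q / 3600 = 200.3 / 3600 = 0.0556389 kg/s
t_res = M / Q_s = 12.28 / 0.0556389 = 220.709 s
D = 34.0 mm = 0.034 m;  h = 6.01 mm = 0.00601 m;  N = 68.9 rpm / 60 = 1.14833 rev/s
γ̇ = π·D·N / h = π · 0.034 · 1.14833 / 0.00601 = 20.409 s⁻¹
Adiabatic rise: ΔT = η γ̇² t_res / (ρ cp) = 2189·(20.409)²·220.709 / (1330·2165) = 69.8877 K

value=69.89 K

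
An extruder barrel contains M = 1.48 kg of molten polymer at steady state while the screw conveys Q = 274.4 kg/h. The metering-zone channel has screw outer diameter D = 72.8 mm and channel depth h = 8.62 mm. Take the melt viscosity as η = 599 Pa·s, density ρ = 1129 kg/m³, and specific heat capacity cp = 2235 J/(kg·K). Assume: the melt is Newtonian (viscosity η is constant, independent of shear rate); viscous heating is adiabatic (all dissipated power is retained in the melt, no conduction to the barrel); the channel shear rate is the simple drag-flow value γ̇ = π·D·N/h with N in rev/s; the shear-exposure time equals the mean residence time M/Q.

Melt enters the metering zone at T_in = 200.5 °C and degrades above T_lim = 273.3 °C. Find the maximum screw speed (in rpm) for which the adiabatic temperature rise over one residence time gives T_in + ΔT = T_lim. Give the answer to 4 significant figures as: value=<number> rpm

Throughput in SI: Q_s = 274.4 kg/h ÷ 3600 s/h = 0.0762222 kg/s
t_res = M / Q_s = 1.48 / 0.0762222 = 19.4169 s
Convert to metres: D = 0.0728 m, h = 0.00862 m
Allowable rise: ΔT_a = T_lim − T_in = 273.3 − 200.5 = 72.8 K
γ̇_max² = ΔT_a·ρ·cp/(η·t_res) = 72.8·1129·2235/(599·19.4169) = 15794.1 s⁻²
γ̇_max = sqrt(15794.1) = 125.675 s⁻¹
N_max = γ̇_max·h / (π·D) = 125.675 · 0.00862 / (π · 0.0728) = 4.73668 rev/s = 284.201 rpm

value=284.2 rpm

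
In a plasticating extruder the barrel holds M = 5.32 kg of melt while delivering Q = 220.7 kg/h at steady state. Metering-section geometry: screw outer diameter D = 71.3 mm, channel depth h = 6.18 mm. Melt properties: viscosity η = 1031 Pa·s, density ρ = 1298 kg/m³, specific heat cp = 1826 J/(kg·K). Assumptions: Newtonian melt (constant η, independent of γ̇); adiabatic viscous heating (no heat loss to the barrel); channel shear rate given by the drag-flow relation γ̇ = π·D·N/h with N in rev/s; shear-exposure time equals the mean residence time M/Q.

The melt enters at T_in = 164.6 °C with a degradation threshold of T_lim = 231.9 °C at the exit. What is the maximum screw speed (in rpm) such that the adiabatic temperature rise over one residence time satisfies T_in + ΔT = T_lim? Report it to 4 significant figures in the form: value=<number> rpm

Convert throughput: Q = 220.7 kg/h = 220.7/3600 = 0.0613056 kg/s
t_res = M / Q_s = 5.32 ÷ 0.0613056 = 86.7784 s
Convert to metres: D = 0.0713 m, h = 0.00618 m
ΔT_a = T_lim − T_in = 231.9 − 164.6 = 67.3 K
γ̇_max² = ΔT_a·ρ·cp/(η·t_res) = 67.3·1298·1826/(1031·86.7784) = 1782.87 s⁻²
γ̇_max = sqrt(1782.87) = 42.2241 s⁻¹
Solve γ̇ = πDN/h for N: N_max = γ̇_max·h/(π·D) = 42.2241 × 0.00618 / (π × 0.0713) = 1.16495 rev/s = 69.8973 rpm

value=69.90 rpm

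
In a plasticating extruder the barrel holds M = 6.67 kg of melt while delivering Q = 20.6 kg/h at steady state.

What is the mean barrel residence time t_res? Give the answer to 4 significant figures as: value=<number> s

Convert throughput: Q = 20.6 kg/h = 20.6/3600 = 0.00572222 kg/s
t_res = M / Q_s = 6.67 ÷ 0.00572222 = 1165.63 s

value=1166. s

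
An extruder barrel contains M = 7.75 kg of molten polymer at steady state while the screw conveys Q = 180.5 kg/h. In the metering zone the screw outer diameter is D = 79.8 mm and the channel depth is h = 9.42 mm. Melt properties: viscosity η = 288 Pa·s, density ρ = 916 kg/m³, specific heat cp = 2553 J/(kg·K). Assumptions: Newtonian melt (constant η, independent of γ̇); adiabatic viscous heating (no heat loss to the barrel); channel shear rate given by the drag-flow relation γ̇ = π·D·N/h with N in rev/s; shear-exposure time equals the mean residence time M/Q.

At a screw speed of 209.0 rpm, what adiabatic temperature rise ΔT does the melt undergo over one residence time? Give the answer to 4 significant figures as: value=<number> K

Convert throughput: Q = 180.5 kg/h = 180.5/3600 = 0.0501389 kg/s
t_res = M / Q_s = 7.75 ÷ 0.0501389 = 154.571 s
D = 79.8 mm = 0.0798 m;  h = 9.42 mm = 0.00942 m;  N = 209.0 rpm / 60 = 3.48333 rev/s
Shear rate: γ̇ = πDN/h = π·0.0798·3.48333/0.00942 = 92.7037 s⁻¹
ΔT = η·γ̇²·t_res/(ρ·cp) = [288 × 92.7037² × 154.571] / [916 × 2553] = 163.594 K

value=163.6 K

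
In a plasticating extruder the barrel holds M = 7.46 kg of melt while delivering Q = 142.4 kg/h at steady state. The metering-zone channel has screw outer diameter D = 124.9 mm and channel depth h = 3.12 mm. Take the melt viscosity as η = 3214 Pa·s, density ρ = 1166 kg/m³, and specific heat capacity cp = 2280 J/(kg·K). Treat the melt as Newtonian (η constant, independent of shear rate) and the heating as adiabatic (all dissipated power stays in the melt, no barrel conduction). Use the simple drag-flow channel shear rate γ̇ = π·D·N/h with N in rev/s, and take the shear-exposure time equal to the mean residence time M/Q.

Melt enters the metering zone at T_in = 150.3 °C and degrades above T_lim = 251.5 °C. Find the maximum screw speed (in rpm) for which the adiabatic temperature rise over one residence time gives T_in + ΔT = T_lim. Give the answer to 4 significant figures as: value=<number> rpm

value=10.05 rpm

Convert throughput: Q = 142.4 kg/h = 142.4/3600 = 0.0395556 kg/s
Mean residence time: t_res = M/Q_s = 7.46 kg / 0.0395556 kg/s = 188.596 s
D = 124.9 mm = 0.1249 m;  h = 3.12 mm = 0.00312 m
ΔT_a = T_lim − T_in = 251.5 − 150.3 = 101.2 K
γ̇_max² = ΔT_a·ρ·cp/(η·t_res) = 101.2·1166·2280/(3214·188.596) = 443.85 s⁻²
γ̇_max = √443.85 = 21.0678 s⁻¹
Solve γ̇ = πDN/h for N: N_max = γ̇_max·h/(π·D) = 21.0678 × 0.00312 / (π × 0.1249) = 0.167518 rev/s = 10.0511 rpm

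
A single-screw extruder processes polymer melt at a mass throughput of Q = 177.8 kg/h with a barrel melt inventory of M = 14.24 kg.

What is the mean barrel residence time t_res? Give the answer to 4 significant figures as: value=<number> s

Q_s = Q / 3600 = 177.8 / 3600 = 0.0493889 kg/s
t_res = M / Q_s = 14.24 / 0.0493889 = 288.324 s

value=288.3 s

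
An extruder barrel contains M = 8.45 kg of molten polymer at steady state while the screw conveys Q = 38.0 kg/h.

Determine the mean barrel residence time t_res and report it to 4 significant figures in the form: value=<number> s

value=800.5 s

Q_s = Q / 3600 = 38.0 / 3600 = 0.0105556 kg/s
t_res = M / Q_s = 8.45 / 0.0105556 = 800.526 s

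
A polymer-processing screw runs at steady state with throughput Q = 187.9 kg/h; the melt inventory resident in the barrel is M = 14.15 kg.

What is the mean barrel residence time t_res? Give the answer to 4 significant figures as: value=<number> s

Convert throughput: Q = 187.9 kg/h = 187.9/3600 = 0.0521944 kg/s
t_res = M / Q_s = 14.15 ÷ 0.0521944 = 271.102 s

value=271.1 s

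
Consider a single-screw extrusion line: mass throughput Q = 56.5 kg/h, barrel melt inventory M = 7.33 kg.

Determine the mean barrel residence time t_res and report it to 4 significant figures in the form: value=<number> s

value=467.0 s

Q_s = Q / 3600 = 56.5 / 3600 = 0.0156944 kg/s
Mean residence time: t_res = M/Q_s = 7.33 kg / 0.0156944 kg/s = 467.044 s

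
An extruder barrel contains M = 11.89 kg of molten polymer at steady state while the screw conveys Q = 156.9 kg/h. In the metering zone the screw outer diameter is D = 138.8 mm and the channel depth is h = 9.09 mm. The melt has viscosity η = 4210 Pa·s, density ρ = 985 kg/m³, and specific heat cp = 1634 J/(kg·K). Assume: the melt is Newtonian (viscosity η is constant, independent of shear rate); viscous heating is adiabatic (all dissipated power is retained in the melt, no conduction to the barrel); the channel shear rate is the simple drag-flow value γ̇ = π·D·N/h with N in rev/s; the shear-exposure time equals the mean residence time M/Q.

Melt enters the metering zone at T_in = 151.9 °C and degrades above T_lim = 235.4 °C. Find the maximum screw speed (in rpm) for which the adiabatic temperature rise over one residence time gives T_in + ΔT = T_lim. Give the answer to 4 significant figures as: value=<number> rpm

value=13.53 rpm

Q_s = Q / 3600 = 156.9 / 3600 = 0.0435833 kg/s
t_res = M / Q_s = 11.89 / 0.0435833 = 272.811 s
Geometry in SI: D = 138.8 mm → 0.1388 m, h = 9.09 mm → 0.00909 m
Allowable rise: ΔT_a = T_lim − T_in = 235.4 − 151.9 = 83.5 K
γ̇_max² = ΔT_a·ρ·cp / (η·t_res) = [83.5 × 985 × 1634] / [4210 × 272.811] = 117.012 s⁻²
γ̇_max = √117.012 = 10.8172 s⁻¹
Solve γ̇ = πDN/h for N: N_max = γ̇_max·h/(π·D) = 10.8172 × 0.00909 / (π × 0.1388) = 0.225497 rev/s = 13.5298 rpm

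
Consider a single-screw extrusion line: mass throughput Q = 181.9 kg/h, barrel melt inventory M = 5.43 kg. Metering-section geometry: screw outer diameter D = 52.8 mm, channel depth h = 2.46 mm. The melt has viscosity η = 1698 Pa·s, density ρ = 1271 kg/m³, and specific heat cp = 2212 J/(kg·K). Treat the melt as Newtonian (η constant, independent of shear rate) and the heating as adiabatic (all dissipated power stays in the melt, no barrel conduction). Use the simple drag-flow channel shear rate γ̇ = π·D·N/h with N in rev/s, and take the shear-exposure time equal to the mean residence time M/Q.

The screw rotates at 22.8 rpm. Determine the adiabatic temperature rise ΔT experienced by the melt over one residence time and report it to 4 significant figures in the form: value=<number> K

value=42.61 K

Throughput in SI: Q_s = 181.9 kg/h ÷ 3600 s/h = 0.0505278 kg/s
Mean residence time: t_res = M/Q_s = 5.43 kg / 0.0505278 kg/s = 107.466 s
D = 52.8 mm = 0.0528 m;  h = 2.46 mm = 0.00246 m;  N = 22.8 rpm / 60 = 0.38 rev/s
γ̇ = π·D·N / h = π · 0.0528 · 0.38 / 0.00246 = 25.6231 s⁻¹
Adiabatic rise: ΔT = η γ̇² t_res / (ρ cp) = 1698·(25.6231)²·107.466 / (1271·2212) = 42.6129 K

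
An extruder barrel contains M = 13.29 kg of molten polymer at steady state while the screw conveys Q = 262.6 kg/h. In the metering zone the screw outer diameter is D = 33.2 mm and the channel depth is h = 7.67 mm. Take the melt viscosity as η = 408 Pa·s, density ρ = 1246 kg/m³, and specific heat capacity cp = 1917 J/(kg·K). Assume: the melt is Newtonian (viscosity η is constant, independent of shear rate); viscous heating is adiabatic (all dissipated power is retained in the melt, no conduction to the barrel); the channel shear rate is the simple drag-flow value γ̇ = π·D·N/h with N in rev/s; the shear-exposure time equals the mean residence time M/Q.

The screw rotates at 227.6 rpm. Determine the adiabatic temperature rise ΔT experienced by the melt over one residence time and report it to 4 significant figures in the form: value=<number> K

value=82.81 K

Q_s = Q / 3600 = 262.6 / 3600 = 0.0729444 kg/s
t_res = M / Q_s = 13.29 / 0.0729444 = 182.193 s
Geometry in metres: D = 33.2 mm → 0.0332 m, h = 7.67 mm → 0.00767 m; screw speed N = 227.6 rpm = 3.79333 rev/s
γ̇ = π·D·N / h = π · 0.0332 · 3.79333 / 0.00767 = 51.5838 s⁻¹
Adiabatic rise: ΔT = η γ̇² t_res / (ρ cp) = 408·(51.5838)²·182.193 / (1246·1917) = 82.8095 K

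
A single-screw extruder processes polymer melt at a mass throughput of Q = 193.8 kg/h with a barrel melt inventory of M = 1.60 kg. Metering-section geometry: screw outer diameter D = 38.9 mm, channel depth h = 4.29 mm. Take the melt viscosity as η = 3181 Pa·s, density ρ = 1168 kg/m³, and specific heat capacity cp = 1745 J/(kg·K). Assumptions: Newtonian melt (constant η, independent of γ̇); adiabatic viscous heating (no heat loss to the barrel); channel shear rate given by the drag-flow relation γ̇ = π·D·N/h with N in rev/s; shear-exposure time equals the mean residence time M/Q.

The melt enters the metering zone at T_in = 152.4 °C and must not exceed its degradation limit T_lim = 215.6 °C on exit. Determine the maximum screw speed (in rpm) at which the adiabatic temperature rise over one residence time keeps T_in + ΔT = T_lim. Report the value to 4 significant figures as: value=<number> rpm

Convert throughput: Q = 193.8 kg/h = 193.8/3600 = 0.0538333 kg/s
t_res = M / Q_s = 1.60 / 0.0538333 = 29.7214 s
D = 38.9 mm = 0.0389 m;  h = 4.29 mm = 0.00429 m
ΔT_a = T_lim − T_in = 215.6 °C − 152.4 °C = 63.2 K
γ̇_max² = ΔT_a·ρ·cp/(η·t_res) = 63.2·1168·1745/(3181·29.7214) = 1362.46 s⁻²
γ̇_max = sqrt(1362.46) = 36.9115 s⁻¹
N_max = γ̇_max·h / (π·D) = 36.9115 · 0.00429 / (π · 0.0389) = 1.29574 rev/s = 77.7447 rpm

value=77.74 rpm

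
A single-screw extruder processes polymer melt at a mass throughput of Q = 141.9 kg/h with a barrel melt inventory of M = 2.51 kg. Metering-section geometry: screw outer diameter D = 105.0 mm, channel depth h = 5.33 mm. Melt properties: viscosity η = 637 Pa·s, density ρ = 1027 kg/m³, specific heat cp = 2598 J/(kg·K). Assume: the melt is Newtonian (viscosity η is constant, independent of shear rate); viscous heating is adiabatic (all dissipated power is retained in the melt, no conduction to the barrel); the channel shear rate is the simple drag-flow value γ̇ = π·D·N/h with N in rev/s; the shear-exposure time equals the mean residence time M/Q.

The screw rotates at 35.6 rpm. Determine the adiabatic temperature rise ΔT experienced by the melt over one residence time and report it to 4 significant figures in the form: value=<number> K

value=20.50 K

Convert throughput: Q = 141.9 kg/h = 141.9/3600 = 0.0394167 kg/s
Mean residence time: t_res = M/Q_s = 2.51 kg / 0.0394167 kg/s = 63.6786 s
D = 105.0 mm = 0.105 m;  h = 5.33 mm = 0.00533 m;  N = 35.6 rpm / 60 = 0.593333 rev/s
Shear rate: γ̇ = πDN/h = π·0.105·0.593333/0.00533 = 36.7207 s⁻¹
ΔT = η·γ̇²·t_res / (ρ·cp) = 637 · (36.7207)² · 63.6786 / (1027 · 2598) = 20.4996 K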